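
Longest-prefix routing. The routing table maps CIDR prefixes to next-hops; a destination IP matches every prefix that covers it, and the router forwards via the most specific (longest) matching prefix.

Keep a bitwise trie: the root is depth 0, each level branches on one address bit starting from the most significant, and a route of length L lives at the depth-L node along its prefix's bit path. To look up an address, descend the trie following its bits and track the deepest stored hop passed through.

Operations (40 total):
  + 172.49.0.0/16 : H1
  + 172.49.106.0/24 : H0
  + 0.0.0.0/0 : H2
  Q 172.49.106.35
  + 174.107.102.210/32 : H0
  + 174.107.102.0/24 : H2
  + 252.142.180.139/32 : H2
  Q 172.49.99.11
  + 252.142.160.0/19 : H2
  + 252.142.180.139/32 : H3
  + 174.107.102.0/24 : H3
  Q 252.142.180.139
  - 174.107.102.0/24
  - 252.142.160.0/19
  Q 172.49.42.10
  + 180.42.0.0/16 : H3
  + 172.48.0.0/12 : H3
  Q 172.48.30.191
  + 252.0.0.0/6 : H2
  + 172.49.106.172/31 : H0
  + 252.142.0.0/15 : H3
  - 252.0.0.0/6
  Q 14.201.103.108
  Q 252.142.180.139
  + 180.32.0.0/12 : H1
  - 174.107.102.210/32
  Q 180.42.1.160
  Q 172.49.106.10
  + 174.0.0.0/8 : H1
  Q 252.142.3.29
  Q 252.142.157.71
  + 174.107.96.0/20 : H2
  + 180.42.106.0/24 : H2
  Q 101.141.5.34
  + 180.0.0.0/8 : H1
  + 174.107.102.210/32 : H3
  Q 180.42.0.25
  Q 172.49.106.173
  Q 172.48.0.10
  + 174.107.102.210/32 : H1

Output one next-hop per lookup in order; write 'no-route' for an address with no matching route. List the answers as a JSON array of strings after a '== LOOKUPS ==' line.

Trace:
  add 172.49.0.0/16 -> H1 at depth 16
  add 172.49.106.0/24 -> H0 at depth 24
  add 0.0.0.0/0 -> H2 at depth 0
  lookup 172.49.106.35: bits 101011000011000101101010 walk d0:H2→d1:-→d2:-→d3:-→d4:-→d5:-→d6:-→d7:-→d8:-→d9:-→d10:-→d11:-→d12:-→d13:-→d14:-→d15:-→d16:H1→d17:-→d18:-→d19:-→d20:-→d21:-→d22:-→d23:-→d24:H0 -> H0
  add 174.107.102.210/32 -> H0 at depth 32
  add 174.107.102.0/24 -> H2 at depth 24
  add 252.142.180.139/32 -> H2 at depth 32
  lookup 172.49.99.11: bits 10101100001100010110 walk d0:H2→d1:-→d2:-→d3:-→d4:-→d5:-→d6:-→d7:-→d8:-→d9:-→d10:-→d11:-→d12:-→d13:-→d14:-→d15:-→d16:H1→d17:-→d18:-→d19:-→d20:- -> H1
  add 252.142.160.0/19 -> H2 at depth 19
  add 252.142.180.139/32 -> H3 at depth 32
  add 174.107.102.0/24 -> H3 at depth 24
  lookup 252.142.180.139: bits 11111100100011101011010010001011 walk d0:H2→d1:-→d2:-→d3:-→d4:-→d5:-→d6:-→d7:-→d8:-→d9:-→d10:-→d11:-→d12:-→d13:-→d14:-→d15:-→d16:-→d17:-→d18:-→d19:H2→d20:-→d21:-→d22:-→d23:-→d24:-→d25:-→d26:-→d27:-→d28:-→d29:-→d30:-→d31:-→d32:H3 -> H3
  - 174.107.102.0/24 clear@24
  - 252.142.160.0/19 clear@19
  lookup 172.49.42.10: bits 10101100001100010 walk d0:H2→d1:-→d2:-→d3:-→d4:-→d5:-→d6:-→d7:-→d8:-→d9:-→d10:-→d11:-→d12:-→d13:-→d14:-→d15:-→d16:H1→d17:- -> H1
  add 180.42.0.0/16 -> H3 at depth 16
  add 172.48.0.0/12 -> H3 at depth 12
  lookup 172.48.30.191: bits 101011000011000 walk d0:H2→d1:-→d2:-→d3:-→d4:-→d5:-→d6:-→d7:-→d8:-→d9:-→d10:-→d11:-→d12:H3→d13:-→d14:-→d15:- -> H3
  add 252.0.0.0/6 -> H2 at depth 6
  add 172.49.106.172/31 -> H0 at depth 31
  add 252.142.0.0/15 -> H3 at depth 15
  - 252.0.0.0/6 clear@6
  lookup 14.201.103.108: bits ε walk d0:H2 -> H2
  lookup 252.142.180.139: bits 11111100100011101011010010001011 walk d0:H2→d1:-→d2:-→d3:-→d4:-→d5:-→d6:-→d7:-→d8:-→d9:-→d10:-→d11:-→d12:-→d13:-→d14:-→d15:H3→d16:-→d17:-→d18:-→d19:-→d20:-→d21:-→d22:-→d23:-→d24:-→d25:-→d26:-→d27:-→d28:-→d29:-→d30:-→d31:-→d32:H3 -> H3
  add 180.32.0.0/12 -> H1 at depth 12
  - 174.107.102.210/32 clear@32
  lookup 180.42.1.160: bits 1011010000101010 walk d0:H2→d1:-→d2:-→d3:-→d4:-→d5:-→d6:-→d7:-→d8:-→d9:-→d10:-→d11:-→d12:H1→d13:-→d14:-→d15:-→d16:H3 -> H3
  lookup 172.49.106.10: bits 101011000011000101101010 walk d0:H2→d1:-→d2:-→d3:-→d4:-→d5:-→d6:-→d7:-→d8:-→d9:-→d10:-→d11:-→d12:H3→d13:-→d14:-→d15:-→d16:H1→d17:-→d18:-→d19:-→d20:-→d21:-→d22:-→d23:-→d24:H0 -> H0
  add 174.0.0.0/8 -> H1 at depth 8
  lookup 252.142.3.29: bits 1111110010001110 walk d0:H2→d1:-→d2:-→d3:-→d4:-→d5:-→d6:-→d7:-→d8:-→d9:-→d10:-→d11:-→d12:-→d13:-→d14:-→d15:H3→d16:- -> H3
  lookup 252.142.157.71: bits 111111001000111010 walk d0:H2→d1:-→d2:-→d3:-→d4:-→d5:-→d6:-→d7:-→d8:-→d9:-→d10:-→d11:-→d12:-→d13:-→d14:-→d15:H3→d16:-→d17:-→d18:- -> H3
  add 174.107.96.0/20 -> H2 at depth 20
  add 180.42.106.0/24 -> H2 at depth 24
  lookup 101.141.5.34: bits ε walk d0:H2 -> H2
  add 180.0.0.0/8 -> H1 at depth 8
  add 174.107.102.210/32 -> H3 at depth 32
  lookup 180.42.0.25: bits 10110100001010100 walk d0:H2→d1:-→d2:-→d3:-→d4:-→d5:-→d6:-→d7:-→d8:H1→d9:-→d10:-→d11:-→d12:H1→d13:-→d14:-→d15:-→d16:H3→d17:- -> H3
  lookup 172.49.106.173: bits 1010110000110001011010101010110 walk d0:H2→d1:-→d2:-→d3:-→d4:-→d5:-→d6:-→d7:-→d8:-→d9:-→d10:-→d11:-→d12:H3→d13:-→d14:-→d15:-→d16:H1→d17:-→d18:-→d19:-→d20:-→d21:-→d22:-→d23:-→d24:H0→d25:-→d26:-→d27:-→d28:-→d29:-→d30:-→d31:H0 -> H0
  lookup 172.48.0.10: bits 101011000011000 walk d0:H2→d1:-→d2:-→d3:-→d4:-→d5:-→d6:-→d7:-→d8:-→d9:-→d10:-→d11:-→d12:H3→d13:-→d14:-→d15:- -> H3
  add 174.107.102.210/32 -> H1 at depth 32

== LOOKUPS ==
["H0","H1","H3","H1","H3","H2","H3","H3","H0","H3","H3","H2","H3","H0","H3"]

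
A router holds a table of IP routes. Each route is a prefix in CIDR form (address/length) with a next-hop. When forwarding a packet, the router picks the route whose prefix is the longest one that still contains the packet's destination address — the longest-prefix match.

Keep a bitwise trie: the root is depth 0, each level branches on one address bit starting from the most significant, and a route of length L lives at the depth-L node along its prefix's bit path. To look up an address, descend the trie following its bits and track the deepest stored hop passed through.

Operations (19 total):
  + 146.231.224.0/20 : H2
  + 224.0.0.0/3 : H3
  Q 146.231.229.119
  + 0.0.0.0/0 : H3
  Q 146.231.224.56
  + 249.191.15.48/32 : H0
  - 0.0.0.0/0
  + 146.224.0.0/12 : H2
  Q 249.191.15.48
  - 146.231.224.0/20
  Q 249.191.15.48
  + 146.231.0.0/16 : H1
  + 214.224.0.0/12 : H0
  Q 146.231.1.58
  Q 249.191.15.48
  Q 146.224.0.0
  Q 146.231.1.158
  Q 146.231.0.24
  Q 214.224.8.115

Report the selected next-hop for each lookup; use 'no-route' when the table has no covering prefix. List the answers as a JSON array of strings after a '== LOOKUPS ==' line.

Process each operation:
  + 146.231.224.0/20 (H2) depth=20
  + 224.0.0.0/3 (H3) depth=3
  ? 146.231.229.119  path d0:-→d1:-→d2:-→d3:-→d4:-→d5:-→d6:-→d7:-→d8:-→d9:-→d10:-→d11:-→d12:-→d13:-→d14:-→d15:-→d16:-→d17:-→d18:-→d19:-→d20:H2  best=H2
  + 0.0.0.0/0 (H3) depth=0
  ? 146.231.224.56  path d0:H3→d1:-→d2:-→d3:-→d4:-→d5:-→d6:-→d7:-→d8:-→d9:-→d10:-→d11:-→d12:-→d13:-→d14:-→d15:-→d16:-→d17:-→d18:-→d19:-→d20:H2  best=H2
  + 249.191.15.48/32 (H0) depth=32
  del 0.0.0.0/0 (clear depth 0)
  + 146.224.0.0/12 (H2) depth=12
  ? 249.191.15.48  path d0:-→d1:-→d2:-→d3:H3→d4:-→d5:-→d6:-→d7:-→d8:-→d9:-→d10:-→d11:-→d12:-→d13:-→d14:-→d15:-→d16:-→d17:-→d18:-→d19:-→d20:-→d21:-→d22:-→d23:-→d24:-→d25:-→d26:-→d27:-→d28:-→d29:-→d30:-→d31:-→d32:H0  best=H0
  del 146.231.224.0/20 (clear depth 20)
  ? 249.191.15.48  path d0:-→d1:-→d2:-→d3:H3→d4:-→d5:-→d6:-→d7:-→d8:-→d9:-→d10:-→d11:-→d12:-→d13:-→d14:-→d15:-→d16:-→d17:-→d18:-→d19:-→d20:-→d21:-→d22:-→d23:-→d24:-→d25:-→d26:-→d27:-→d28:-→d29:-→d30:-→d31:-→d32:H0  best=H0
  + 146.231.0.0/16 (H1) depth=16
  + 214.224.0.0/12 (H0) depth=12
  ? 146.231.1.58  path d0:-→d1:-→d2:-→d3:-→d4:-→d5:-→d6:-→d7:-→d8:-→d9:-→d10:-→d11:-→d12:H2→d13:-→d14:-→d15:-→d16:H1  best=H1
  ? 249.191.15.48  path d0:-→d1:-→d2:-→d3:H3→d4:-→d5:-→d6:-→d7:-→d8:-→d9:-→d10:-→d11:-→d12:-→d13:-→d14:-→d15:-→d16:-→d17:-→d18:-→d19:-→d20:-→d21:-→d22:-→d23:-→d24:-→d25:-→d26:-→d27:-→d28:-→d29:-→d30:-→d31:-→d32:H0  best=H0
  ? 146.224.0.0  path d0:-→d1:-→d2:-→d3:-→d4:-→d5:-→d6:-→d7:-→d8:-→d9:-→d10:-→d11:-→d12:H2→d13:-  best=H2
  ? 146.231.1.158  path d0:-→d1:-→d2:-→d3:-→d4:-→d5:-→d6:-→d7:-→d8:-→d9:-→d10:-→d11:-→d12:H2→d13:-→d14:-→d15:-→d16:H1  best=H1
  ? 146.231.0.24  path d0:-→d1:-→d2:-→d3:-→d4:-→d5:-→d6:-→d7:-→d8:-→d9:-→d10:-→d11:-→d12:H2→d13:-→d14:-→d15:-→d16:H1  best=H1
  ? 214.224.8.115  path d0:-→d1:-→d2:-→d3:-→d4:-→d5:-→d6:-→d7:-→d8:-→d9:-→d10:-→d11:-→d12:H0  best=H0

== LOOKUPS ==
["H2","H2","H0","H0","H1","H0","H2","H1","H1","H0"]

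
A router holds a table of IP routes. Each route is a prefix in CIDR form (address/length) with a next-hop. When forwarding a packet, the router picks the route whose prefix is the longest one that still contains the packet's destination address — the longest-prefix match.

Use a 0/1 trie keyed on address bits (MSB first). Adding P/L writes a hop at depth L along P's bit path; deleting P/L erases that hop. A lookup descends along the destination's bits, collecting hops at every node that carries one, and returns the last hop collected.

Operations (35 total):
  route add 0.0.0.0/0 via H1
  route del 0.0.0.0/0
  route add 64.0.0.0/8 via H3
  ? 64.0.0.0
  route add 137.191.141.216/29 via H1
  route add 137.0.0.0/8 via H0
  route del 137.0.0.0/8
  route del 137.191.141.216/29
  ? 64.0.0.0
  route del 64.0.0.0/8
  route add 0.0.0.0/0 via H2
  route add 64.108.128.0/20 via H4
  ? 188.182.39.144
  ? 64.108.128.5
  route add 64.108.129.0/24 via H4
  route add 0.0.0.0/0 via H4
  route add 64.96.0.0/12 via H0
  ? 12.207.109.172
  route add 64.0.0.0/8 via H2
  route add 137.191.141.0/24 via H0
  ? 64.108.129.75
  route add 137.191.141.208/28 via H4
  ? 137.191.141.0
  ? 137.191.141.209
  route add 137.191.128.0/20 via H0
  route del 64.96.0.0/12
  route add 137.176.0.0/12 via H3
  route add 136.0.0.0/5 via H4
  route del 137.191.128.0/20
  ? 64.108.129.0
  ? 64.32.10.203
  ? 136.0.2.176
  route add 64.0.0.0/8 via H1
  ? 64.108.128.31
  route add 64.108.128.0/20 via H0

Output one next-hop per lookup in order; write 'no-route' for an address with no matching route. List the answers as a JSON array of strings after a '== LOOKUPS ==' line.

Apply in order:
  + 0.0.0.0/0 (H1) depth=0
  - 0.0.0.0/0 clear@0
  + 64.0.0.0/8 (H3) depth=8
  lookup 64.0.0.0: bits 01000000 walk d0:-→d1:-→d2:-→d3:-→d4:-→d5:-→d6:-→d7:-→d8:H3 -> H3
  + 137.191.141.216/29 (H1) depth=29
  + 137.0.0.0/8 (H0) depth=8
  - 137.0.0.0/8 clear@8
  - 137.191.141.216/29 clear@29
  lookup 64.0.0.0: bits 01000000 walk d0:-→d1:-→d2:-→d3:-→d4:-→d5:-→d6:-→d7:-→d8:H3 -> H3
  - 64.0.0.0/8 clear@8
  + 0.0.0.0/0 (H2) depth=0
  + 64.108.128.0/20 (H4) depth=20
  lookup 188.182.39.144: bits 10 walk d0:H2→d1:-→d2:- -> H2
  lookup 64.108.128.5: bits 01000000011011001000 walk d0:H2→d1:-→d2:-→d3:-→d4:-→d5:-→d6:-→d7:-→d8:-→d9:-→d10:-→d11:-→d12:-→d13:-→d14:-→d15:-→d16:-→d17:-→d18:-→d19:-→d20:H4 -> H4
  + 64.108.129.0/24 (H4) depth=24
  + 0.0.0.0/0 (H4) depth=0
  + 64.96.0.0/12 (H0) depth=12
  lookup 12.207.109.172: bits 0 walk d0:H4→d1:- -> H4
  + 64.0.0.0/8 (H2) depth=8
  + 137.191.141.0/24 (H0) depth=24
  lookup 64.108.129.75: bits 010000000110110010000001 walk d0:H4→d1:-→d2:-→d3:-→d4:-→d5:-→d6:-→d7:-→d8:H2→d9:-→d10:-→d11:-→d12:H0→d13:-→d14:-→d15:-→d16:-→d17:-→d18:-→d19:-→d20:H4→d21:-→d22:-→d23:-→d24:H4 -> H4
  + 137.191.141.208/28 (H4) depth=28
  lookup 137.191.141.0: bits 100010011011111110001101 walk d0:H4→d1:-→d2:-→d3:-→d4:-→d5:-→d6:-→d7:-→d8:-→d9:-→d10:-→d11:-→d12:-→d13:-→d14:-→d15:-→d16:-→d17:-→d18:-→d19:-→d20:-→d21:-→d22:-→d23:-→d24:H0 -> H0
  lookup 137.191.141.209: bits 1000100110111111100011011101 walk d0:H4→d1:-→d2:-→d3:-→d4:-→d5:-→d6:-→d7:-→d8:-→d9:-→d10:-→d11:-→d12:-→d13:-→d14:-→d15:-→d16:-→d17:-→d18:-→d19:-→d20:-→d21:-→d22:-→d23:-→d24:H0→d25:-→d26:-→d27:-→d28:H4 -> H4
  + 137.191.128.0/20 (H0) depth=20
  - 64.96.0.0/12 clear@12
  + 137.176.0.0/12 (H3) depth=12
  + 136.0.0.0/5 (H4) depth=5
  - 137.191.128.0/20 clear@20
  lookup 64.108.129.0: bits 010000000110110010000001 walk d0:H4→d1:-→d2:-→d3:-→d4:-→d5:-→d6:-→d7:-→d8:H2→d9:-→d10:-→d11:-→d12:-→d13:-→d14:-→d15:-→d16:-→d17:-→d18:-→d19:-→d20:H4→d21:-→d22:-→d23:-→d24:H4 -> H4
  lookup 64.32.10.203: bits 010000000 walk d0:H4→d1:-→d2:-→d3:-→d4:-→d5:-→d6:-→d7:-→d8:H2→d9:- -> H2
  lookup 136.0.2.176: bits 1000100 walk d0:H4→d1:-→d2:-→d3:-→d4:-→d5:H4→d6:-→d7:- -> H4
  + 64.0.0.0/8 (H1) depth=8
  lookup 64.108.128.31: bits 01000000011011001000000 walk d0:H4→d1:-→d2:-→d3:-→d4:-→d5:-→d6:-→d7:-→d8:H1→d9:-→d10:-→d11:-→d12:-→d13:-→d14:-→d15:-→d16:-→d17:-→d18:-→d19:-→d20:H4→d21:-→d22:-→d23:- -> H4
  + 64.108.128.0/20 (H0) depth=20

== LOOKUPS ==
["H3","H3","H2","H4","H4","H4","H0","H4","H4","H2","H4","H4"]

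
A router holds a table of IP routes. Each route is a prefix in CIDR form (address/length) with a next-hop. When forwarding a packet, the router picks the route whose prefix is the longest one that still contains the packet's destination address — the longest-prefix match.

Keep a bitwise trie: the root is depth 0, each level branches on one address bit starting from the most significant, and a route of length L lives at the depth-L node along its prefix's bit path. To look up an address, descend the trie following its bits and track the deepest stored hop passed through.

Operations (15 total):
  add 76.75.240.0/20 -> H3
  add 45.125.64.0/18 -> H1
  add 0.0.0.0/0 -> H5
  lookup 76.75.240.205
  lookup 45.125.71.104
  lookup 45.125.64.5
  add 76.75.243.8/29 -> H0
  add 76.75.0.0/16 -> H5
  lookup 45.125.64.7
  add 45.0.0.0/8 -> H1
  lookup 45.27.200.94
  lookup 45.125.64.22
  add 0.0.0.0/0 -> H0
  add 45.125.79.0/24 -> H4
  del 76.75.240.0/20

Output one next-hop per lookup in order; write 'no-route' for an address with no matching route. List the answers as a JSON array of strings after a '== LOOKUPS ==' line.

Process each operation:
  add 76.75.240.0/20 -> H3 at depth 20
  add 45.125.64.0/18 -> H1 at depth 18
  add 0.0.0.0/0 -> H5 at depth 0
  lookup 76.75.240.205: bits 01001100010010111111 walk d0:H5→d1:-→d2:-→d3:-→d4:-→d5:-→d6:-→d7:-→d8:-→d9:-→d10:-→d11:-→d12:-→d13:-→d14:-→d15:-→d16:-→d17:-→d18:-→d19:-→d20:H3 -> H3
  lookup 45.125.71.104: bits 001011010111110101 walk d0:H5→d1:-→d2:-→d3:-→d4:-→d5:-→d6:-→d7:-→d8:-→d9:-→d10:-→d11:-→d12:-→d13:-→d14:-→d15:-→d16:-→d17:-→d18:H1 -> H1
  lookup 45.125.64.5: bits 001011010111110101 walk d0:H5→d1:-→d2:-→d3:-→d4:-→d5:-→d6:-→d7:-→d8:-→d9:-→d10:-→d11:-→d12:-→d13:-→d14:-→d15:-→d16:-→d17:-→d18:H1 -> H1
  add 76.75.243.8/29 -> H0 at depth 29
  add 76.75.0.0/16 -> H5 at depth 16
  lookup 45.125.64.7: bits 001011010111110101 walk d0:H5→d1:-→d2:-→d3:-→d4:-→d5:-→d6:-→d7:-→d8:-→d9:-→d10:-→d11:-→d12:-→d13:-→d14:-→d15:-→d16:-→d17:-→d18:H1 -> H1
  add 45.0.0.0/8 -> H1 at depth 8
  lookup 45.27.200.94: bits 001011010 walk d0:H5→d1:-→d2:-→d3:-→d4:-→d5:-→d6:-→d7:-→d8:H1→d9:- -> H1
  lookup 45.125.64.22: bits 001011010111110101 walk d0:H5→d1:-→d2:-→d3:-→d4:-→d5:-→d6:-→d7:-→d8:H1→d9:-→d10:-→d11:-→d12:-→d13:-→d14:-→d15:-→d16:-→d17:-→d18:H1 -> H1
  add 0.0.0.0/0 -> H0 at depth 0
  add 45.125.79.0/24 -> H4 at depth 24
  del 76.75.240.0/20 (clear depth 20)

== LOOKUPS ==
["H3","H1","H1","H1","H1","H1"]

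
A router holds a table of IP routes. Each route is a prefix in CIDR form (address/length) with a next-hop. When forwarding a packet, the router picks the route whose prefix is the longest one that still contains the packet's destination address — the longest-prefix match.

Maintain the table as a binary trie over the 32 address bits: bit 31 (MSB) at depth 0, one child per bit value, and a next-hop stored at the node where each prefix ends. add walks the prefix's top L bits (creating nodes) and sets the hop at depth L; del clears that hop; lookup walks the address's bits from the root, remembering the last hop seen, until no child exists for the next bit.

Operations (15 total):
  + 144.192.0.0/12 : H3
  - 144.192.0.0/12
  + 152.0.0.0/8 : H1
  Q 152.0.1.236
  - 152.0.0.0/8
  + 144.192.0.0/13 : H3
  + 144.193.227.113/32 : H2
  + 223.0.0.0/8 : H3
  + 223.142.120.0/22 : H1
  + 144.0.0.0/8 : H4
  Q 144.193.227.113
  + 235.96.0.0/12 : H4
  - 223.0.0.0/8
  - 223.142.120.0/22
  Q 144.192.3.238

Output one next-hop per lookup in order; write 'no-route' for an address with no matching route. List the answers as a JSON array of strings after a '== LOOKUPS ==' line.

Process each operation:
  + 144.192.0.0/12 (H3) depth=12
  del 144.192.0.0/12 (clear depth 12)
  + 152.0.0.0/8 (H1) depth=8
  lookup 152.0.1.236: bits 10011000 walk d0:-→d1:-→d2:-→d3:-→d4:-→d5:-→d6:-→d7:-→d8:H1 -> H1
  del 152.0.0.0/8 (clear depth 8)
  + 144.192.0.0/13 (H3) depth=13
  + 144.193.227.113/32 (H2) depth=32
  + 223.0.0.0/8 (H3) depth=8
  + 223.142.120.0/22 (H1) depth=22
  + 144.0.0.0/8 (H4) depth=8
  lookup 144.193.227.113: bits 10010000110000011110001101110001 walk d0:-→d1:-→d2:-→d3:-→d4:-→d5:-→d6:-→d7:-→d8:H4→d9:-→d10:-→d11:-→d12:-→d13:H3→d14:-→d15:-→d16:-→d17:-→d18:-→d19:-→d20:-→d21:-→d22:-→d23:-→d24:-→d25:-→d26:-→d27:-→d28:-→d29:-→d30:-→d31:-→d32:H2 -> H2
  + 235.96.0.0/12 (H4) depth=12
  del 223.0.0.0/8 (clear depth 8)
  del 223.142.120.0/22 (clear depth 22)
  lookup 144.192.3.238: bits 100100001100000 walk d0:-→d1:-→d2:-→d3:-→d4:-→d5:-→d6:-→d7:-→d8:H4→d9:-→d10:-→d11:-→d12:-→d13:H3→d14:-→d15:- -> H3

== LOOKUPS ==
["H1","H2","H3"]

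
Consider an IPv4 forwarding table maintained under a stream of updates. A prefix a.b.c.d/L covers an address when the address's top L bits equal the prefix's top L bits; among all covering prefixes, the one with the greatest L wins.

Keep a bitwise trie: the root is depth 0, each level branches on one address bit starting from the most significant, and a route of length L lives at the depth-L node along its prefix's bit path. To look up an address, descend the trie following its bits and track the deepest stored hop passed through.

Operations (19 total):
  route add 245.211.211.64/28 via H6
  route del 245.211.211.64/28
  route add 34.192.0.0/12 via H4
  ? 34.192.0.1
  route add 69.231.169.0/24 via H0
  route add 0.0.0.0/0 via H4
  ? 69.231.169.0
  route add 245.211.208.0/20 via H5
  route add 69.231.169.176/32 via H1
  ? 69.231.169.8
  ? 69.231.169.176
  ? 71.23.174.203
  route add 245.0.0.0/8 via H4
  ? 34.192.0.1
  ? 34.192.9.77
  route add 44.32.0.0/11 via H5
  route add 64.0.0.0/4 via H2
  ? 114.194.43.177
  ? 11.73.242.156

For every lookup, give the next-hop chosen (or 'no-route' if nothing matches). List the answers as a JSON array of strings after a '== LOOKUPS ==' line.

Apply in order:
  + 245.211.211.64/28 (H6) depth=28
  - 245.211.211.64/28 clear@28
  + 34.192.0.0/12 (H4) depth=12
  ? 34.192.0.1  path d0:-→d1:-→d2:-→d3:-→d4:-→d5:-→d6:-→d7:-→d8:-→d9:-→d10:-→d11:-→d12:H4  best=H4
  + 69.231.169.0/24 (H0) depth=24
  + 0.0.0.0/0 (H4) depth=0
  ? 69.231.169.0  path d0:H4→d1:-→d2:-→d3:-→d4:-→d5:-→d6:-→d7:-→d8:-→d9:-→d10:-→d11:-→d12:-→d13:-→d14:-→d15:-→d16:-→d17:-→d18:-→d19:-→d20:-→d21:-→d22:-→d23:-→d24:H0  best=H0
  + 245.211.208.0/20 (H5) depth=20
  + 69.231.169.176/32 (H1) depth=32
  ? 69.231.169.8  path d0:H4→d1:-→d2:-→d3:-→d4:-→d5:-→d6:-→d7:-→d8:-→d9:-→d10:-→d11:-→d12:-→d13:-→d14:-→d15:-→d16:-→d17:-→d18:-→d19:-→d20:-→d21:-→d22:-→d23:-→d24:H0  best=H0
  ? 69.231.169.176  path d0:H4→d1:-→d2:-→d3:-→d4:-→d5:-→d6:-→d7:-→d8:-→d9:-→d10:-→d11:-→d12:-→d13:-→d14:-→d15:-→d16:-→d17:-→d18:-→d19:-→d20:-→d21:-→d22:-→d23:-→d24:H0→d25:-→d26:-→d27:-→d28:-→d29:-→d30:-→d31:-→d32:H1  best=H1
  ? 71.23.174.203  path d0:H4→d1:-→d2:-→d3:-→d4:-→d5:-→d6:-  best=H4
  + 245.0.0.0/8 (H4) depth=8
  ? 34.192.0.1  path d0:H4→d1:-→d2:-→d3:-→d4:-→d5:-→d6:-→d7:-→d8:-→d9:-→d10:-→d11:-→d12:H4  best=H4
  ? 34.192.9.77  path d0:H4→d1:-→d2:-→d3:-→d4:-→d5:-→d6:-→d7:-→d8:-→d9:-→d10:-→d11:-→d12:H4  best=H4
  + 44.32.0.0/11 (H5) depth=11
  + 64.0.0.0/4 (H2) depth=4
  ? 114.194.43.177  path d0:H4→d1:-→d2:-  best=H4
  ? 11.73.242.156  path d0:H4→d1:-→d2:-  best=H4

== LOOKUPS ==
["H4","H0","H0","H1","H4","H4","H4","H4","H4"]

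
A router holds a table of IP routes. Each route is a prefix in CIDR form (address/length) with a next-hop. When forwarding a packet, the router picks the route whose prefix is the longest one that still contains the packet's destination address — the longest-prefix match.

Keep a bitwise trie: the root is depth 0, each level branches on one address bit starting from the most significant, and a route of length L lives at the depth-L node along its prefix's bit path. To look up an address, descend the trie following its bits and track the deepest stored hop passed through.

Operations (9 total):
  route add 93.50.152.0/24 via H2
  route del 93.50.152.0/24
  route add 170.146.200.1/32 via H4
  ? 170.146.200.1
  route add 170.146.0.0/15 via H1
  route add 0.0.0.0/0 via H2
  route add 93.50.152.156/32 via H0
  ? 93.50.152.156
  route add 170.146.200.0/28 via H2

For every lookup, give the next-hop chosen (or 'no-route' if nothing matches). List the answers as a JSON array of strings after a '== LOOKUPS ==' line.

Process each operation:
  + 93.50.152.0/24 (H2) depth=24
  - 93.50.152.0/24 clear@24
  + 170.146.200.1/32 (H4) depth=32
  ? 170.146.200.1  path d0:-→d1:-→d2:-→d3:-→d4:-→d5:-→d6:-→d7:-→d8:-→d9:-→d10:-→d11:-→d12:-→d13:-→d14:-→d15:-→d16:-→d17:-→d18:-→d19:-→d20:-→d21:-→d22:-→d23:-→d24:-→d25:-→d26:-→d27:-→d28:-→d29:-→d30:-→d31:-→d32:H4  best=H4
  + 170.146.0.0/15 (H1) depth=15
  + 0.0.0.0/0 (H2) depth=0
  + 93.50.152.156/32 (H0) depth=32
  ? 93.50.152.156  path d0:H2→d1:-→d2:-→d3:-→d4:-→d5:-→d6:-→d7:-→d8:-→d9:-→d10:-→d11:-→d12:-→d13:-→d14:-→d15:-→d16:-→d17:-→d18:-→d19:-→d20:-→d21:-→d22:-→d23:-→d24:-→d25:-→d26:-→d27:-→d28:-→d29:-→d30:-→d31:-→d32:H0  best=H0
  + 170.146.200.0/28 (H2) depth=28

== LOOKUPS ==
["H4","H0"]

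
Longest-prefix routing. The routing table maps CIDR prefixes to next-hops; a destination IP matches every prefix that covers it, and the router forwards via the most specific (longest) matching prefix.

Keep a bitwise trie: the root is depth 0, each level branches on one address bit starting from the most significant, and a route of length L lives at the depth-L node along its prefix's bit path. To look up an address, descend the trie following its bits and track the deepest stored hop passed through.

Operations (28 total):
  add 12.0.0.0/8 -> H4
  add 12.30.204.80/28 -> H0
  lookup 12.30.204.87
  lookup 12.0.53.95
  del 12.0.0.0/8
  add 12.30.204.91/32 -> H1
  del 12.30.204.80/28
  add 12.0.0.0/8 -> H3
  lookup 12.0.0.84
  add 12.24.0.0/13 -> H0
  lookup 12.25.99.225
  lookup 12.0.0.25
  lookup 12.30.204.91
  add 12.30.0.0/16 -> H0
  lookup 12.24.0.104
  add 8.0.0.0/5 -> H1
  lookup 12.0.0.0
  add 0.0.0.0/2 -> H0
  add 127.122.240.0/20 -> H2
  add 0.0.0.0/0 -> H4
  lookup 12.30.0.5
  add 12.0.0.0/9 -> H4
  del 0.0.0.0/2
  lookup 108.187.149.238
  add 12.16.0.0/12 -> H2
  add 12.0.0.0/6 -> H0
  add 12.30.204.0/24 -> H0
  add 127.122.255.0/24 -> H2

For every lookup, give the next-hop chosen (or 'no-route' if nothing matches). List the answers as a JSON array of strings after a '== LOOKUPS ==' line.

Process each operation:
  + 12.0.0.0/8 (H4) depth=8
  + 12.30.204.80/28 (H0) depth=28
  Q 12.30.204.87: descend 0000110000011110110011000101 ; hops seen [H4,H0] ; pick H0
  Q 12.0.53.95: descend 00001100000 ; hops seen [H4] ; pick H4
  - 12.0.0.0/8 clear@8
  + 12.30.204.91/32 (H1) depth=32
  - 12.30.204.80/28 clear@28
  + 12.0.0.0/8 (H3) depth=8
  Q 12.0.0.84: descend 00001100000 ; hops seen [H3] ; pick H3
  + 12.24.0.0/13 (H0) depth=13
  Q 12.25.99.225: descend 0000110000011 ; hops seen [H3,H0] ; pick H0
  Q 12.0.0.25: descend 00001100000 ; hops seen [H3] ; pick H3
  Q 12.30.204.91: descend 00001100000111101100110001011011 ; hops seen [H3,H0,H1] ; pick H1
  + 12.30.0.0/16 (H0) depth=16
  Q 12.24.0.104: descend 0000110000011 ; hops seen [H3,H0] ; pick H0
  + 8.0.0.0/5 (H1) depth=5
  Q 12.0.0.0: descend 00001100000 ; hops seen [H1,H3] ; pick H3
  + 0.0.0.0/2 (H0) depth=2
  + 127.122.240.0/20 (H2) depth=20
  + 0.0.0.0/0 (H4) depth=0
  Q 12.30.0.5: descend 0000110000011110 ; hops seen [H4,H0,H1,H3,H0,H0] ; pick H0
  + 12.0.0.0/9 (H4) depth=9
  - 0.0.0.0/2 clear@2
  Q 108.187.149.238: descend 011 ; hops seen [H4] ; pick H4
  + 12.16.0.0/12 (H2) depth=12
  + 12.0.0.0/6 (H0) depth=6
  + 12.30.204.0/24 (H0) depth=24
  + 127.122.255.0/24 (H2) depth=24

== LOOKUPS ==
["H0","H4","H3","H0","H3","H1","H0","H3","H0","H4"]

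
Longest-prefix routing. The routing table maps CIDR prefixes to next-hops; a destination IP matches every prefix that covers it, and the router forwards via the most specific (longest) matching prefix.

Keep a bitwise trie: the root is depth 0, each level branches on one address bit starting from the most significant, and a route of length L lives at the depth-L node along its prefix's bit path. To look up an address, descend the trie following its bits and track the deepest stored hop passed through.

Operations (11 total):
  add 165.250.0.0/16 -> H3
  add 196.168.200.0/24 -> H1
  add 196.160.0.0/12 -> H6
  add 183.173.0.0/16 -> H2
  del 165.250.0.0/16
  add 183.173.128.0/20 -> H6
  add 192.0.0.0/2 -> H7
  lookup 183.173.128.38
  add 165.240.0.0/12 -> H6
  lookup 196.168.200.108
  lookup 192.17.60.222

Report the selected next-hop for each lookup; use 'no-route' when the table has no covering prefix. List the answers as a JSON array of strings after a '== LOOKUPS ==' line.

Apply in order:
  add 165.250.0.0/16 -> H3 at depth 16
  add 196.168.200.0/24 -> H1 at depth 24
  add 196.160.0.0/12 -> H6 at depth 12
  add 183.173.0.0/16 -> H2 at depth 16
  - 165.250.0.0/16 clear@16
  add 183.173.128.0/20 -> H6 at depth 20
  add 192.0.0.0/2 -> H7 at depth 2
  lookup 183.173.128.38: bits 10110111101011011000 walk d0:-→d1:-→d2:-→d3:-→d4:-→d5:-→d6:-→d7:-→d8:-→d9:-→d10:-→d11:-→d12:-→d13:-→d14:-→d15:-→d16:H2→d17:-→d18:-→d19:-→d20:H6 -> H6
  add 165.240.0.0/12 -> H6 at depth 12
  lookup 196.168.200.108: bits 110001001010100011001000 walk d0:-→d1:-→d2:H7→d3:-→d4:-→d5:-→d6:-→d7:-→d8:-→d9:-→d10:-→d11:-→d12:H6→d13:-→d14:-→d15:-→d16:-→d17:-→d18:-→d19:-→d20:-→d21:-→d22:-→d23:-→d24:H1 -> H1
  lookup 192.17.60.222: bits 11000 walk d0:-→d1:-→d2:H7→d3:-→d4:-→d5:- -> H7

== LOOKUPS ==
["H6","H1","H7"]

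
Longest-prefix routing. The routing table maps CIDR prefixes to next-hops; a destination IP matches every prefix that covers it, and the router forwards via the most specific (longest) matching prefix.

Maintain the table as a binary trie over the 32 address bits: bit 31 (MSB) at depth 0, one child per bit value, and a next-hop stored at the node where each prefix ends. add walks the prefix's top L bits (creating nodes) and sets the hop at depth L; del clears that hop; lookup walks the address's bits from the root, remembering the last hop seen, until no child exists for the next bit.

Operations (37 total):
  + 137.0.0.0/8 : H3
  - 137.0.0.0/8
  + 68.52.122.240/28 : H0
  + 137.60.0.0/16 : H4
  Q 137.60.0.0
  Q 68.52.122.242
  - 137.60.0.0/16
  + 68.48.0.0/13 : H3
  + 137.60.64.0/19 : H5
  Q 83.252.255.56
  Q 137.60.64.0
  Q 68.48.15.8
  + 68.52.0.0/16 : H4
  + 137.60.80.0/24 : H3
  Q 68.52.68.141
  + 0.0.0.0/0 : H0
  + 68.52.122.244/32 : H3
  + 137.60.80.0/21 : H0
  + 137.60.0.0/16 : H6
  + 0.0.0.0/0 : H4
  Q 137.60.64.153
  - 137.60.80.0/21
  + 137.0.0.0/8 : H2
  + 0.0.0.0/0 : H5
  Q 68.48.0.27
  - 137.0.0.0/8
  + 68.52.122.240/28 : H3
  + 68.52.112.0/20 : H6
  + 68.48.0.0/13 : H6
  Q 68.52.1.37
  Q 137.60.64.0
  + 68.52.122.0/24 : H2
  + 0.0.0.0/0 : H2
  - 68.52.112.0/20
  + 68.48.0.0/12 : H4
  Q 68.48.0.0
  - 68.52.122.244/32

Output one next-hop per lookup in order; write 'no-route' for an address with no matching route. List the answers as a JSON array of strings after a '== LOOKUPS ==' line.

Trace:
  add 137.0.0.0/8 -> H3 at depth 8
  - 137.0.0.0/8 clear@8
  add 68.52.122.240/28 -> H0 at depth 28
  add 137.60.0.0/16 -> H4 at depth 16
  lookup 137.60.0.0: bits 1000100100111100 walk d0:-→d1:-→d2:-→d3:-→d4:-→d5:-→d6:-→d7:-→d8:-→d9:-→d10:-→d11:-→d12:-→d13:-→d14:-→d15:-→d16:H4 -> H4
  lookup 68.52.122.242: bits 0100010000110100011110101111 walk d0:-→d1:-→d2:-→d3:-→d4:-→d5:-→d6:-→d7:-→d8:-→d9:-→d10:-→d11:-→d12:-→d13:-→d14:-→d15:-→d16:-→d17:-→d18:-→d19:-→d20:-→d21:-→d22:-→d23:-→d24:-→d25:-→d26:-→d27:-→d28:H0 -> H0
  - 137.60.0.0/16 clear@16
  add 68.48.0.0/13 -> H3 at depth 13
  add 137.60.64.0/19 -> H5 at depth 19
  lookup 83.252.255.56: bits 010 walk d0:-→d1:-→d2:-→d3:- -> no-route
  lookup 137.60.64.0: bits 1000100100111100010 walk d0:-→d1:-→d2:-→d3:-→d4:-→d5:-→d6:-→d7:-→d8:-→d9:-→d10:-→d11:-→d12:-→d13:-→d14:-→d15:-→d16:-→d17:-→d18:-→d19:H5 -> H5
  lookup 68.48.15.8: bits 0100010000110 walk d0:-→d1:-→d2:-→d3:-→d4:-→d5:-→d6:-→d7:-→d8:-→d9:-→d10:-→d11:-→d12:-→d13:H3 -> H3
  add 68.52.0.0/16 -> H4 at depth 16
  add 137.60.80.0/24 -> H3 at depth 24
  lookup 68.52.68.141: bits 010001000011010001 walk d0:-→d1:-→d2:-→d3:-→d4:-→d5:-→d6:-→d7:-→d8:-→d9:-→d10:-→d11:-→d12:-→d13:H3→d14:-→d15:-→d16:H4→d17:-→d18:- -> H4
  add 0.0.0.0/0 -> H0 at depth 0
  add 68.52.122.244/32 -> H3 at depth 32
  add 137.60.80.0/21 -> H0 at depth 21
  add 137.60.0.0/16 -> H6 at depth 16
  add 0.0.0.0/0 -> H4 at depth 0
  lookup 137.60.64.153: bits 1000100100111100010 walk d0:H4→d1:-→d2:-→d3:-→d4:-→d5:-→d6:-→d7:-→d8:-→d9:-→d10:-→d11:-→d12:-→d13:-→d14:-→d15:-→d16:H6→d17:-→d18:-→d19:H5 -> H5
  - 137.60.80.0/21 clear@21
  add 137.0.0.0/8 -> H2 at depth 8
  add 0.0.0.0/0 -> H5 at depth 0
  lookup 68.48.0.27: bits 0100010000110 walk d0:H5→d1:-→d2:-→d3:-→d4:-→d5:-→d6:-→d7:-→d8:-→d9:-→d10:-→d11:-→d12:-→d13:H3 -> H3
  - 137.0.0.0/8 clear@8
  add 68.52.122.240/28 -> H3 at depth 28
  add 68.52.112.0/20 -> H6 at depth 20
  add 68.48.0.0/13 -> H6 at depth 13
  lookup 68.52.1.37: bits 01000100001101000 walk d0:H5→d1:-→d2:-→d3:-→d4:-→d5:-→d6:-→d7:-→d8:-→d9:-→d10:-→d11:-→d12:-→d13:H6→d14:-→d15:-→d16:H4→d17:- -> H4
  lookup 137.60.64.0: bits 1000100100111100010 walk d0:H5→d1:-→d2:-→d3:-→d4:-→d5:-→d6:-→d7:-→d8:-→d9:-→d10:-→d11:-→d12:-→d13:-→d14:-→d15:-→d16:H6→d17:-→d18:-→d19:H5 -> H5
  add 68.52.122.0/24 -> H2 at depth 24
  add 0.0.0.0/0 -> H2 at depth 0
  - 68.52.112.0/20 clear@20
  add 68.48.0.0/12 -> H4 at depth 12
  lookup 68.48.0.0: bits 0100010000110 walk d0:H2→d1:-→d2:-→d3:-→d4:-→d5:-→d6:-→d7:-→d8:-→d9:-→d10:-→d11:-→d12:H4→d13:H6 -> H6
  - 68.52.122.244/32 clear@32

== LOOKUPS ==
["H4","H0","no-route","H5","H3","H4","H5","H3","H4","H5","H6"]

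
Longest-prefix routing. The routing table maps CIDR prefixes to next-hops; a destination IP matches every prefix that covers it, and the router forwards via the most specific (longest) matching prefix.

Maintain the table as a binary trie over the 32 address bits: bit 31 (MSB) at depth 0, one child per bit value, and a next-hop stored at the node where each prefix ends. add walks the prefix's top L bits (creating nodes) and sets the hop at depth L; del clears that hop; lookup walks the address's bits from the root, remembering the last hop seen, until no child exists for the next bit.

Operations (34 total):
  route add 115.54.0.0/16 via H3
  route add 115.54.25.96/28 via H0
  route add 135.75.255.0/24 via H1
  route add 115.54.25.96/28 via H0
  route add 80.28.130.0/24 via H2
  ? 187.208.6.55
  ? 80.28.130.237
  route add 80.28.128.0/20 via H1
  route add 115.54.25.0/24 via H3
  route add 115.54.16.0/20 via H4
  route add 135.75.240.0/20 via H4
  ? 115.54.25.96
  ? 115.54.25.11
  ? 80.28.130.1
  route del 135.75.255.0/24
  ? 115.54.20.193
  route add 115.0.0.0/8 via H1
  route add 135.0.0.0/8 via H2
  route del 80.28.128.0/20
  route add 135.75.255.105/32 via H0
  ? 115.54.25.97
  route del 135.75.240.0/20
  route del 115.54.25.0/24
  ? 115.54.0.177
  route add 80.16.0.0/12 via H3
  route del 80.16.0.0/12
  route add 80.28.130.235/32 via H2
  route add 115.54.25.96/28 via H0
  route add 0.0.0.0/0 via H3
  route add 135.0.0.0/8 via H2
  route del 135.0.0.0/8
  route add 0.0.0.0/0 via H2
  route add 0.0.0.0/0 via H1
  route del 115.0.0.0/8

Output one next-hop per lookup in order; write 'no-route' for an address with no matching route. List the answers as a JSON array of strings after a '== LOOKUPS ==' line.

Apply in order:
  + 115.54.0.0/16 (H3) depth=16
  + 115.54.25.96/28 (H0) depth=28
  + 135.75.255.0/24 (H1) depth=24
  + 115.54.25.96/28 (H0) depth=28
  + 80.28.130.0/24 (H2) depth=24
  lookup 187.208.6.55: bits 10 walk d0:-→d1:-→d2:- -> no-route
  lookup 80.28.130.237: bits 010100000001110010000010 walk d0:-→d1:-→d2:-→d3:-→d4:-→d5:-→d6:-→d7:-→d8:-→d9:-→d10:-→d11:-→d12:-→d13:-→d14:-→d15:-→d16:-→d17:-→d18:-→d19:-→d20:-→d21:-→d22:-→d23:-→d24:H2 -> H2
  + 80.28.128.0/20 (H1) depth=20
  + 115.54.25.0/24 (H3) depth=24
  + 115.54.16.0/20 (H4) depth=20
  + 135.75.240.0/20 (H4) depth=20
  lookup 115.54.25.96: bits 0111001100110110000110010110 walk d0:-→d1:-→d2:-→d3:-→d4:-→d5:-→d6:-→d7:-→d8:-→d9:-→d10:-→d11:-→d12:-→d13:-→d14:-→d15:-→d16:H3→d17:-→d18:-→d19:-→d20:H4→d21:-→d22:-→d23:-→d24:H3→d25:-→d26:-→d27:-→d28:H0 -> H0
  lookup 115.54.25.11: bits 0111001100110110000110010 walk d0:-→d1:-→d2:-→d3:-→d4:-→d5:-→d6:-→d7:-→d8:-→d9:-→d10:-→d11:-→d12:-→d13:-→d14:-→d15:-→d16:H3→d17:-→d18:-→d19:-→d20:H4→d21:-→d22:-→d23:-→d24:H3→d25:- -> H3
  lookup 80.28.130.1: bits 010100000001110010000010 walk d0:-→d1:-→d2:-→d3:-→d4:-→d5:-→d6:-→d7:-→d8:-→d9:-→d10:-→d11:-→d12:-→d13:-→d14:-→d15:-→d16:-→d17:-→d18:-→d19:-→d20:H1→d21:-→d22:-→d23:-→d24:H2 -> H2
  del 135.75.255.0/24 (clear depth 24)
  lookup 115.54.20.193: bits 01110011001101100001 walk d0:-→d1:-→d2:-→d3:-→d4:-→d5:-→d6:-→d7:-→d8:-→d9:-→d10:-→d11:-→d12:-→d13:-→d14:-→d15:-→d16:H3→d17:-→d18:-→d19:-→d20:H4 -> H4
  + 115.0.0.0/8 (H1) depth=8
  + 135.0.0.0/8 (H2) depth=8
  del 80.28.128.0/20 (clear depth 20)
  + 135.75.255.105/32 (H0) depth=32
  lookup 115.54.25.97: bits 0111001100110110000110010110 walk d0:-→d1:-→d2:-→d3:-→d4:-→d5:-→d6:-→d7:-→d8:H1→d9:-→d10:-→d11:-→d12:-→d13:-→d14:-→d15:-→d16:H3→d17:-→d18:-→d19:-→d20:H4→d21:-→d22:-→d23:-→d24:H3→d25:-→d26:-→d27:-→d28:H0 -> H0
  del 135.75.240.0/20 (clear depth 20)
  del 115.54.25.0/24 (clear depth 24)
  lookup 115.54.0.177: bits 0111001100110110000 walk d0:-→d1:-→d2:-→d3:-→d4:-→d5:-→d6:-→d7:-→d8:H1→d9:-→d10:-→d11:-→d12:-→d13:-→d14:-→d15:-→d16:H3→d17:-→d18:-→d19:- -> H3
  + 80.16.0.0/12 (H3) depth=12
  del 80.16.0.0/12 (clear depth 12)
  + 80.28.130.235/32 (H2) depth=32
  + 115.54.25.96/28 (H0) depth=28
  + 0.0.0.0/0 (H3) depth=0
  + 135.0.0.0/8 (H2) depth=8
  del 135.0.0.0/8 (clear depth 8)
  + 0.0.0.0/0 (H2) depth=0
  + 0.0.0.0/0 (H1) depth=0
  del 115.0.0.0/8 (clear depth 8)

== LOOKUPS ==
["no-route","H2","H0","H3","H2","H4","H0","H3"]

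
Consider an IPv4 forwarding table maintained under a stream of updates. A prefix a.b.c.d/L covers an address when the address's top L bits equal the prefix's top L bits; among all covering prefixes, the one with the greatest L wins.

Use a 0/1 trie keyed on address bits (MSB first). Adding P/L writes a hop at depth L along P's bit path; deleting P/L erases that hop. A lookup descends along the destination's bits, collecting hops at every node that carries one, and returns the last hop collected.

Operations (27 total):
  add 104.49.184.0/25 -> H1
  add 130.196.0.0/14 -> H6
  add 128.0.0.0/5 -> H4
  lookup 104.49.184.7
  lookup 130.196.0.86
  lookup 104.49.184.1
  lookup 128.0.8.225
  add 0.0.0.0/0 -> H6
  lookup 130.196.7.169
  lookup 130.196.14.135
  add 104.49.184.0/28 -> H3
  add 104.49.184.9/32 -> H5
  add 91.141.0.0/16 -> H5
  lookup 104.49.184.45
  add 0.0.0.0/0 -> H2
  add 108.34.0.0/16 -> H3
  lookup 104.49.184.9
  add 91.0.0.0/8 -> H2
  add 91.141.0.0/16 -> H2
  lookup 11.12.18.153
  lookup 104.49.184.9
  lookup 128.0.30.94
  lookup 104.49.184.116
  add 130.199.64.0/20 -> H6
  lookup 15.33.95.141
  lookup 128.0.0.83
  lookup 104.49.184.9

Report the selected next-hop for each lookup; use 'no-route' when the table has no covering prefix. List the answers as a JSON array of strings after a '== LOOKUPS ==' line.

Apply in order:
  add 104.49.184.0/25 -> H1 at depth 25
  add 130.196.0.0/14 -> H6 at depth 14
  add 128.0.0.0/5 -> H4 at depth 5
  Q 104.49.184.7: descend 0110100000110001101110000 ; hops seen [H1] ; pick H1
  Q 130.196.0.86: descend 10000010110001 ; hops seen [H4,H6] ; pick H6
  Q 104.49.184.1: descend 0110100000110001101110000 ; hops seen [H1] ; pick H1
  Q 128.0.8.225: descend 100000 ; hops seen [H4] ; pick H4
  add 0.0.0.0/0 -> H6 at depth 0
  Q 130.196.7.169: descend 10000010110001 ; hops seen [H6,H4,H6] ; pick H6
  Q 130.196.14.135: descend 10000010110001 ; hops seen [H6,H4,H6] ; pick H6
  add 104.49.184.0/28 -> H3 at depth 28
  add 104.49.184.9/32 -> H5 at depth 32
  add 91.141.0.0/16 -> H5 at depth 16
  Q 104.49.184.45: descend 01101000001100011011100000 ; hops seen [H6,H1] ; pick H1
  add 0.0.0.0/0 -> H2 at depth 0
  add 108.34.0.0/16 -> H3 at depth 16
  Q 104.49.184.9: descend 01101000001100011011100000001001 ; hops seen [H2,H1,H3,H5] ; pick H5
  add 91.0.0.0/8 -> H2 at depth 8
  add 91.141.0.0/16 -> H2 at depth 16
  Q 11.12.18.153: descend 0 ; hops seen [H2] ; pick H2
  Q 104.49.184.9: descend 01101000001100011011100000001001 ; hops seen [H2,H1,H3,H5] ; pick H5
  Q 128.0.30.94: descend 100000 ; hops seen [H2,H4] ; pick H4
  Q 104.49.184.116: descend 0110100000110001101110000 ; hops seen [H2,H1] ; pick H1
  add 130.199.64.0/20 -> H6 at depth 20
  Q 15.33.95.141: descend 0 ; hops seen [H2] ; pick H2
  Q 128.0.0.83: descend 100000 ; hops seen [H2,H4] ; pick H4
  Q 104.49.184.9: descend 01101000001100011011100000001001 ; hops seen [H2,H1,H3,H5] ; pick H5

== LOOKUPS ==
["H1","H6","H1","H4","H6","H6","H1","H5","H2","H5","H4","H1","H2","H4","H5"]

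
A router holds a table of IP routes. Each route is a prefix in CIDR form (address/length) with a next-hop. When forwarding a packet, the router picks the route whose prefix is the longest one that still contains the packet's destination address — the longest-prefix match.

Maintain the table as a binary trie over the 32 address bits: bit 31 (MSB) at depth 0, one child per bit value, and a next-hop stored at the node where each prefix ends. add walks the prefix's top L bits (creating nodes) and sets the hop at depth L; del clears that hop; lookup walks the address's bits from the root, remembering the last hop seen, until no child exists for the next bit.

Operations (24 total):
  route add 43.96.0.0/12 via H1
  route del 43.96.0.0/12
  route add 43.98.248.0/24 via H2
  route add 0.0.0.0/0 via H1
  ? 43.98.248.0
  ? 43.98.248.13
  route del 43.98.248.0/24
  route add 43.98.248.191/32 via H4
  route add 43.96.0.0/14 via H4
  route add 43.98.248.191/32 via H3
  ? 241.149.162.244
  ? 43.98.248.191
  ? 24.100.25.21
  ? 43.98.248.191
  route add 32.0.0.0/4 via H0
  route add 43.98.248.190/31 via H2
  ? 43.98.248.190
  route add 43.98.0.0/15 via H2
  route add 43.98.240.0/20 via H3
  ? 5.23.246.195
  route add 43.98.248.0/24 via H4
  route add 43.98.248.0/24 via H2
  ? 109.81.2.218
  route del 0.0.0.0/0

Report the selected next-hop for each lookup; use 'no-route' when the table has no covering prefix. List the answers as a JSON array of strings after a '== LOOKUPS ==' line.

Apply in order:
  add 43.96.0.0/12 -> H1 at depth 12
  del 43.96.0.0/12 (clear depth 12)
  add 43.98.248.0/24 -> H2 at depth 24
  add 0.0.0.0/0 -> H1 at depth 0
  lookup 43.98.248.0: bits 001010110110001011111000 walk d0:H1→d1:-→d2:-→d3:-→d4:-→d5:-→d6:-→d7:-→d8:-→d9:-→d10:-→d11:-→d12:-→d13:-→d14:-→d15:-→d16:-→d17:-→d18:-→d19:-→d20:-→d21:-→d22:-→d23:-→d24:H2 -> H2
  lookup 43.98.248.13: bits 001010110110001011111000 walk d0:H1→d1:-→d2:-→d3:-→d4:-→d5:-→d6:-→d7:-→d8:-→d9:-→d10:-→d11:-→d12:-→d13:-→d14:-→d15:-→d16:-→d17:-→d18:-→d19:-→d20:-→d21:-→d22:-→d23:-→d24:H2 -> H2
  del 43.98.248.0/24 (clear depth 24)
  add 43.98.248.191/32 -> H4 at depth 32
  add 43.96.0.0/14 -> H4 at depth 14
  add 43.98.248.191/32 -> H3 at depth 32
  lookup 241.149.162.244: bits ε walk d0:H1 -> H1
  lookup 43.98.248.191: bits 00101011011000101111100010111111 walk d0:H1→d1:-→d2:-→d3:-→d4:-→d5:-→d6:-→d7:-→d8:-→d9:-→d10:-→d11:-→d12:-→d13:-→d14:H4→d15:-→d16:-→d17:-→d18:-→d19:-→d20:-→d21:-→d22:-→d23:-→d24:-→d25:-→d26:-→d27:-→d28:-→d29:-→d30:-→d31:-→d32:H3 -> H3
  lookup 24.100.25.21: bits 00 walk d0:H1→d1:-→d2:- -> H1
  lookup 43.98.248.191: bits 00101011011000101111100010111111 walk d0:H1→d1:-→d2:-→d3:-→d4:-→d5:-→d6:-→d7:-→d8:-→d9:-→d10:-→d11:-→d12:-→d13:-→d14:H4→d15:-→d16:-→d17:-→d18:-→d19:-→d20:-→d21:-→d22:-→d23:-→d24:-→d25:-→d26:-→d27:-→d28:-→d29:-→d30:-→d31:-→d32:H3 -> H3
  add 32.0.0.0/4 -> H0 at depth 4
  add 43.98.248.190/31 -> H2 at depth 31
  lookup 43.98.248.190: bits 0010101101100010111110001011111 walk d0:H1→d1:-→d2:-→d3:-→d4:H0→d5:-→d6:-→d7:-→d8:-→d9:-→d10:-→d11:-→d12:-→d13:-→d14:H4→d15:-→d16:-→d17:-→d18:-→d19:-→d20:-→d21:-→d22:-→d23:-→d24:-→d25:-→d26:-→d27:-→d28:-→d29:-→d30:-→d31:H2 -> H2
  add 43.98.0.0/15 -> H2 at depth 15
  add 43.98.240.0/20 -> H3 at depth 20
  lookup 5.23.246.195: bits 00 walk d0:H1→d1:-→d2:- -> H1
  add 43.98.248.0/24 -> H4 at depth 24
  add 43.98.248.0/24 -> H2 at depth 24
  lookup 109.81.2.218: bits 0 walk d0:H1→d1:- -> H1
  del 0.0.0.0/0 (clear depth 0)

== LOOKUPS ==
["H2","H2","H1","H3","H1","H3","H2","H1","H1"]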